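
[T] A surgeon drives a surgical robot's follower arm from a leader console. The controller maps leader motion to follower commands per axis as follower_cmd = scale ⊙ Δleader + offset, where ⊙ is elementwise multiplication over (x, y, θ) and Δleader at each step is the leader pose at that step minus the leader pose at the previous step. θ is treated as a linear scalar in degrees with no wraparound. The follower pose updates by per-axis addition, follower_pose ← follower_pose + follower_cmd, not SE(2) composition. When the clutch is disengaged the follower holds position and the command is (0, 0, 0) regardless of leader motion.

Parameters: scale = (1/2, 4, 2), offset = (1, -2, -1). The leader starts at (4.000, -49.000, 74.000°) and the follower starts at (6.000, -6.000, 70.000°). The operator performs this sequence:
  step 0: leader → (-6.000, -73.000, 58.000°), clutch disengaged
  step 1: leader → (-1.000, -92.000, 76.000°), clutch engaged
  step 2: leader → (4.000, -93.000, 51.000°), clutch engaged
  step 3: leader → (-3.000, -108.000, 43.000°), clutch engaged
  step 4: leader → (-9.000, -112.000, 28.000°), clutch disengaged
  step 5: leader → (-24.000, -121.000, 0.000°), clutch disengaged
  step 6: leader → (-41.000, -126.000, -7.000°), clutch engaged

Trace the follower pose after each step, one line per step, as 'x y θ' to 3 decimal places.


6.000 -6.000 70.000
9.500 -84.000 105.000
13.000 -90.000 54.000
10.500 -152.000 37.000
10.500 -152.000 37.000
10.500 -152.000 37.000
3.000 -174.000 22.000

step 0: Δleader=(-10.000, -24.000, -16.000°), disengaged; cmd=(0,0,0) → follower holds at (6.000, -6.000, 70.000°)
step 1: Δleader=(5.000, -19.000, 18.000°), engaged; cmd=(3.500, -78.000, 35.000°) → follower=(9.500, -84.000, 105.000°)
step 2: Δleader=(5.000, -1.000, -25.000°), engaged; cmd=(3.500, -6.000, -51.000°) → follower=(13.000, -90.000, 54.000°)
step 3: Δleader=(-7.000, -15.000, -8.000°), engaged; cmd=(-2.500, -62.000, -17.000°) → follower=(10.500, -152.000, 37.000°)
step 4: Δleader=(-6.000, -4.000, -15.000°), disengaged; cmd=(0,0,0) → follower holds at (10.500, -152.000, 37.000°)
step 5: Δleader=(-15.000, -9.000, -28.000°), disengaged; cmd=(0,0,0) → follower holds at (10.500, -152.000, 37.000°)
step 6: Δleader=(-17.000, -5.000, -7.000°), engaged; cmd=(-7.500, -22.000, -15.000°) → follower=(3.000, -174.000, 22.000°)


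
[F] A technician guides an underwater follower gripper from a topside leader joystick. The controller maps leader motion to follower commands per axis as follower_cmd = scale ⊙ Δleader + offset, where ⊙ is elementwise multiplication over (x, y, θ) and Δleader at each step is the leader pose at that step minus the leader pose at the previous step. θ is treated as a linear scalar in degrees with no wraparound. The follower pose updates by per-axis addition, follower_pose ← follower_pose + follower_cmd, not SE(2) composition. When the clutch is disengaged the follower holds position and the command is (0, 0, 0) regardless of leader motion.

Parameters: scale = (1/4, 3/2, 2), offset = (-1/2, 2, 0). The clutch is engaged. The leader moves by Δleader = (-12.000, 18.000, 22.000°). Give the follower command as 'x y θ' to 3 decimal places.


axis x: 1/4·-12.000 + -1/2 = -3.500
axis y: 3/2·18.000 + 2 = 29.000
axis θ: 2·22.000 + 0 = 44.000

-3.500 29.000 44.000


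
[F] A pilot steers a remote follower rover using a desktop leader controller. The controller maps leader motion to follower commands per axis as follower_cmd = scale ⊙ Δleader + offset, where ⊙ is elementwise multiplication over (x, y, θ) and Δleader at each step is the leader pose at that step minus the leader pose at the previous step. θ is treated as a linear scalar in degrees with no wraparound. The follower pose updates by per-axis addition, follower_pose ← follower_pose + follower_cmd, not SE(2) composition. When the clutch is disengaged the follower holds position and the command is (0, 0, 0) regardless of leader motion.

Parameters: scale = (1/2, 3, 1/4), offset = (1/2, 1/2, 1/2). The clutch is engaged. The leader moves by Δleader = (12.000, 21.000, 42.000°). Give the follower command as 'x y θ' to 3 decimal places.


6.500 63.500 11.000

axis x: 1/2·12.000 + 1/2 = 6.500
axis y: 3·21.000 + 1/2 = 63.500
axis θ: 1/4·42.000 + 1/2 = 11.000


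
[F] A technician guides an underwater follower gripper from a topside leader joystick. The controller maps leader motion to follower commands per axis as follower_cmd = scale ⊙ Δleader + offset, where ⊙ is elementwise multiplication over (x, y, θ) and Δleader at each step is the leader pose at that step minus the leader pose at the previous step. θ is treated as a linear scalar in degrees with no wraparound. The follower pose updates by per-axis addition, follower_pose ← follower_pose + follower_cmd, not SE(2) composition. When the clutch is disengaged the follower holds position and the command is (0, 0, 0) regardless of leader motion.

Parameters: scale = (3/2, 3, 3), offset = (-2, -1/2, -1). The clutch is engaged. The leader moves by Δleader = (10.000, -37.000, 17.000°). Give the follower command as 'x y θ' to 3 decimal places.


axis x: 3/2·10.000 + -2 = 13.000
axis y: 3·-37.000 + -1/2 = -111.500
axis θ: 3·17.000 + -1 = 50.000

13.000 -111.500 50.000


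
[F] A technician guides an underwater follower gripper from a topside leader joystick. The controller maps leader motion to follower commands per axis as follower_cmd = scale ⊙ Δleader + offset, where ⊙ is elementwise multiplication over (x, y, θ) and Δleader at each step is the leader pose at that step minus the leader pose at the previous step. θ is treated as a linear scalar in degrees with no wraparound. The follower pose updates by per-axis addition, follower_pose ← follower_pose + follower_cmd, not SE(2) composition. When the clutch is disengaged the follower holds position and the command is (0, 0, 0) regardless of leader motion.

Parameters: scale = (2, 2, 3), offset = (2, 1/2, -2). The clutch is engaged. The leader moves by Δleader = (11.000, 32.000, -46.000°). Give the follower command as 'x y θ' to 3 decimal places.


axis x: 2·11.000 + 2 = 24.000
axis y: 2·32.000 + 1/2 = 64.500
axis θ: 3·-46.000 + -2 = -140.000

24.000 64.500 -140.000


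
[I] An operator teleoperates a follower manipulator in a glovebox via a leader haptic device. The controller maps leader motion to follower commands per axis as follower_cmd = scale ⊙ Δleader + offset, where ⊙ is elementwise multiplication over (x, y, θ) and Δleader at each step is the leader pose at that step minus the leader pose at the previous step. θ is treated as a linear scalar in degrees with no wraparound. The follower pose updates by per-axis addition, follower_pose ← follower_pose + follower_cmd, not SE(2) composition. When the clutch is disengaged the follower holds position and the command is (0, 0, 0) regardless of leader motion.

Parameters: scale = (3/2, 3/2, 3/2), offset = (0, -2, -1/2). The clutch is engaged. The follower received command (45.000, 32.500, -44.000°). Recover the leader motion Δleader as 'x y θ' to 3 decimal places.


axis x: (45.000 − 0) / (3/2) = 30.000
axis y: (32.500 − -2) / (3/2) = 23.000
axis θ: (-44.000 − -1/2) / (3/2) = -29.000

30.000 23.000 -29.000


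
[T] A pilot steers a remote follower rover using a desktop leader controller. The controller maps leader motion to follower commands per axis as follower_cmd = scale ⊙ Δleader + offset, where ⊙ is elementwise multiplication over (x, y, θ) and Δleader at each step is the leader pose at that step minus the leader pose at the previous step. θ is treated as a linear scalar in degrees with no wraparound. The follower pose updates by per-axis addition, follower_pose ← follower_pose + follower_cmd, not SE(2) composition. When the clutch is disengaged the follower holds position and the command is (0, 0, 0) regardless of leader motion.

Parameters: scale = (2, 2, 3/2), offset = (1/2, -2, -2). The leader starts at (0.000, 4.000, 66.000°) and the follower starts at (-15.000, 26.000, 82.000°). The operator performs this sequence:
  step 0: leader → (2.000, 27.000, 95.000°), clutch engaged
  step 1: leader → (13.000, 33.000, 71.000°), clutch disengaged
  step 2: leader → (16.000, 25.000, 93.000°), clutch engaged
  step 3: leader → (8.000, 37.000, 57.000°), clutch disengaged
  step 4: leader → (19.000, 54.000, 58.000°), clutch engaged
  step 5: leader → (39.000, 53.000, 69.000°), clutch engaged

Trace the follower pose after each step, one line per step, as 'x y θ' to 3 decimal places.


step 0: Δleader=(2.000, 23.000, 29.000°), engaged; cmd=(4.500, 44.000, 41.500°) → follower=(-10.500, 70.000, 123.500°)
step 1: Δleader=(11.000, 6.000, -24.000°), disengaged; cmd=(0,0,0) → follower holds at (-10.500, 70.000, 123.500°)
step 2: Δleader=(3.000, -8.000, 22.000°), engaged; cmd=(6.500, -18.000, 31.000°) → follower=(-4.000, 52.000, 154.500°)
step 3: Δleader=(-8.000, 12.000, -36.000°), disengaged; cmd=(0,0,0) → follower holds at (-4.000, 52.000, 154.500°)
step 4: Δleader=(11.000, 17.000, 1.000°), engaged; cmd=(22.500, 32.000, -0.500°) → follower=(18.500, 84.000, 154.000°)
step 5: Δleader=(20.000, -1.000, 11.000°), engaged; cmd=(40.500, -4.000, 14.500°) → follower=(59.000, 80.000, 168.500°)

-10.500 70.000 123.500
-10.500 70.000 123.500
-4.000 52.000 154.500
-4.000 52.000 154.500
18.500 84.000 154.000
59.000 80.000 168.500


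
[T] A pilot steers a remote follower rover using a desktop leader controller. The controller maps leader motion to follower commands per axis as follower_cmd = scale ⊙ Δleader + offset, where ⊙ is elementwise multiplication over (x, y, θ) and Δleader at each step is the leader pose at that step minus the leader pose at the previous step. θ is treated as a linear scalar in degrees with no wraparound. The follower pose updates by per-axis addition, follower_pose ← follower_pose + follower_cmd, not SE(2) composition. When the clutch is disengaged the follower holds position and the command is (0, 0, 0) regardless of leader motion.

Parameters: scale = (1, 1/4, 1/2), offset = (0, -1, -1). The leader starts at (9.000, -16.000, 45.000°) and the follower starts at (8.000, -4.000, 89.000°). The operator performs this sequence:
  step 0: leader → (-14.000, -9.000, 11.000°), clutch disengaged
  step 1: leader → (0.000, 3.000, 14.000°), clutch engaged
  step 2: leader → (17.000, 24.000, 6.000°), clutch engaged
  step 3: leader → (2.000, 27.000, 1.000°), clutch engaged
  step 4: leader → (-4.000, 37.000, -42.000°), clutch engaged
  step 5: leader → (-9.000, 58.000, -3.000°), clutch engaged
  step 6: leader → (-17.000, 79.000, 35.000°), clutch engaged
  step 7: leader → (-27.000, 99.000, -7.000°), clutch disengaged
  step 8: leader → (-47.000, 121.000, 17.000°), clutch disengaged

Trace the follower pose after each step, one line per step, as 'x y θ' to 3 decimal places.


step 0: Δleader=(-23.000, 7.000, -34.000°), disengaged; cmd=(0,0,0) → follower holds at (8.000, -4.000, 89.000°)
step 1: Δleader=(14.000, 12.000, 3.000°), engaged; cmd=(14.000, 2.000, 0.500°) → follower=(22.000, -2.000, 89.500°)
step 2: Δleader=(17.000, 21.000, -8.000°), engaged; cmd=(17.000, 4.250, -5.000°) → follower=(39.000, 2.250, 84.500°)
step 3: Δleader=(-15.000, 3.000, -5.000°), engaged; cmd=(-15.000, -0.250, -3.500°) → follower=(24.000, 2.000, 81.000°)
step 4: Δleader=(-6.000, 10.000, -43.000°), engaged; cmd=(-6.000, 1.500, -22.500°) → follower=(18.000, 3.500, 58.500°)
step 5: Δleader=(-5.000, 21.000, 39.000°), engaged; cmd=(-5.000, 4.250, 18.500°) → follower=(13.000, 7.750, 77.000°)
step 6: Δleader=(-8.000, 21.000, 38.000°), engaged; cmd=(-8.000, 4.250, 18.000°) → follower=(5.000, 12.000, 95.000°)
step 7: Δleader=(-10.000, 20.000, -42.000°), disengaged; cmd=(0,0,0) → follower holds at (5.000, 12.000, 95.000°)
step 8: Δleader=(-20.000, 22.000, 24.000°), disengaged; cmd=(0,0,0) → follower holds at (5.000, 12.000, 95.000°)

8.000 -4.000 89.000
22.000 -2.000 89.500
39.000 2.250 84.500
24.000 2.000 81.000
18.000 3.500 58.500
13.000 7.750 77.000
5.000 12.000 95.000
5.000 12.000 95.000
5.000 12.000 95.000


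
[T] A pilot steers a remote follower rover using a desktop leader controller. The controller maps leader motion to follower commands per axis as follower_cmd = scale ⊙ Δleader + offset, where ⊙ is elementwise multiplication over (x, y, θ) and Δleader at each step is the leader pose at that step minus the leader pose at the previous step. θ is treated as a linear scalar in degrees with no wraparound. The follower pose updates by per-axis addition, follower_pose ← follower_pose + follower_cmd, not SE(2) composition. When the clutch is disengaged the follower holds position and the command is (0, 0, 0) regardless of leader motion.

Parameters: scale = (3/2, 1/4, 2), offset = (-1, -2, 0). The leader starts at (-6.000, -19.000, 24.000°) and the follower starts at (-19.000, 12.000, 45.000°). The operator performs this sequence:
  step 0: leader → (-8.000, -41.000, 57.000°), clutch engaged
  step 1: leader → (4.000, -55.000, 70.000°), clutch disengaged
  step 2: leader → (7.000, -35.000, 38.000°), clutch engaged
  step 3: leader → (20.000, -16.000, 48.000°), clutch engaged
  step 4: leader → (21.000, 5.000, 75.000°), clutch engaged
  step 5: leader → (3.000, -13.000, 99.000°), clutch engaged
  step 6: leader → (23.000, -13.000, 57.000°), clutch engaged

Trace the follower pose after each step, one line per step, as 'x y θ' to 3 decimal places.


-23.000 4.500 111.000
-23.000 4.500 111.000
-19.500 7.500 47.000
-1.000 10.250 67.000
-0.500 13.500 121.000
-28.500 7.000 169.000
0.500 5.000 85.000

step 0: Δleader=(-2.000, -22.000, 33.000°), engaged; cmd=(-4.000, -7.500, 66.000°) → follower=(-23.000, 4.500, 111.000°)
step 1: Δleader=(12.000, -14.000, 13.000°), disengaged; cmd=(0,0,0) → follower holds at (-23.000, 4.500, 111.000°)
step 2: Δleader=(3.000, 20.000, -32.000°), engaged; cmd=(3.500, 3.000, -64.000°) → follower=(-19.500, 7.500, 47.000°)
step 3: Δleader=(13.000, 19.000, 10.000°), engaged; cmd=(18.500, 2.750, 20.000°) → follower=(-1.000, 10.250, 67.000°)
step 4: Δleader=(1.000, 21.000, 27.000°), engaged; cmd=(0.500, 3.250, 54.000°) → follower=(-0.500, 13.500, 121.000°)
step 5: Δleader=(-18.000, -18.000, 24.000°), engaged; cmd=(-28.000, -6.500, 48.000°) → follower=(-28.500, 7.000, 169.000°)
step 6: Δleader=(20.000, 0.000, -42.000°), engaged; cmd=(29.000, -2.000, -84.000°) → follower=(0.500, 5.000, 85.000°)


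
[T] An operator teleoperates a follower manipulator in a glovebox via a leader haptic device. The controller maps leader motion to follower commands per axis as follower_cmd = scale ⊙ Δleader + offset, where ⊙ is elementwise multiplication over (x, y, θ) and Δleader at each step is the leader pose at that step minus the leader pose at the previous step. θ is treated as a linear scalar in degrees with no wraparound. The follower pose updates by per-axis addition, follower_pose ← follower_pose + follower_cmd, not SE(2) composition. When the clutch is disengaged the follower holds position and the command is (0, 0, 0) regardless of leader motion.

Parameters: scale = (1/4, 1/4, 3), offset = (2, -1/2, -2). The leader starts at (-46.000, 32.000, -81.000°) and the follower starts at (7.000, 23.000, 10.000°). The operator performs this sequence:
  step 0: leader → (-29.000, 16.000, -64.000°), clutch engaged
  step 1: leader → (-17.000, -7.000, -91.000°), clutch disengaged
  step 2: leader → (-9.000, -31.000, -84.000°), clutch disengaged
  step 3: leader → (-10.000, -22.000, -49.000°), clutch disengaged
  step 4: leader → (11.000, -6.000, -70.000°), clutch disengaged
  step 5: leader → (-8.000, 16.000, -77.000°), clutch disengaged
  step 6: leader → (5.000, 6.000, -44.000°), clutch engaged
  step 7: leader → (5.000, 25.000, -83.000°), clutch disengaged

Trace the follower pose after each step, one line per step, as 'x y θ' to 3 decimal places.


step 0: Δleader=(17.000, -16.000, 17.000°), engaged; cmd=(6.250, -4.500, 49.000°) → follower=(13.250, 18.500, 59.000°)
step 1: Δleader=(12.000, -23.000, -27.000°), disengaged; cmd=(0,0,0) → follower holds at (13.250, 18.500, 59.000°)
step 2: Δleader=(8.000, -24.000, 7.000°), disengaged; cmd=(0,0,0) → follower holds at (13.250, 18.500, 59.000°)
step 3: Δleader=(-1.000, 9.000, 35.000°), disengaged; cmd=(0,0,0) → follower holds at (13.250, 18.500, 59.000°)
step 4: Δleader=(21.000, 16.000, -21.000°), disengaged; cmd=(0,0,0) → follower holds at (13.250, 18.500, 59.000°)
step 5: Δleader=(-19.000, 22.000, -7.000°), disengaged; cmd=(0,0,0) → follower holds at (13.250, 18.500, 59.000°)
step 6: Δleader=(13.000, -10.000, 33.000°), engaged; cmd=(5.250, -3.000, 97.000°) → follower=(18.500, 15.500, 156.000°)
step 7: Δleader=(0.000, 19.000, -39.000°), disengaged; cmd=(0,0,0) → follower holds at (18.500, 15.500, 156.000°)

13.250 18.500 59.000
13.250 18.500 59.000
13.250 18.500 59.000
13.250 18.500 59.000
13.250 18.500 59.000
13.250 18.500 59.000
18.500 15.500 156.000
18.500 15.500 156.000


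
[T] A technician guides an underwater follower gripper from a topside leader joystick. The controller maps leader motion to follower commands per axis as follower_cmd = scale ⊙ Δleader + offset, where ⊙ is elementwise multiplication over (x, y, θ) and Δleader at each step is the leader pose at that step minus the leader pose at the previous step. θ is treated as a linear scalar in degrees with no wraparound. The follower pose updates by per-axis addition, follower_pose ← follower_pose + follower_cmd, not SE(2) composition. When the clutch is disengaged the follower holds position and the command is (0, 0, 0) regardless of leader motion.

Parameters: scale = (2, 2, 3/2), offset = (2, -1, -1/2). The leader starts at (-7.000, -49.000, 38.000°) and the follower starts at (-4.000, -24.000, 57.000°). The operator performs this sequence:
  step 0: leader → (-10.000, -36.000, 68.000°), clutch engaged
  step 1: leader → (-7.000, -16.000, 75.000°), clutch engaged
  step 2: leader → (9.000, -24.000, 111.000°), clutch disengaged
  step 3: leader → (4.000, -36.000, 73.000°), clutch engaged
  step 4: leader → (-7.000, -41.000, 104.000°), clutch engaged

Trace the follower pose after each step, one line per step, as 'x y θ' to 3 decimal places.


-8.000 1.000 101.500
0.000 40.000 111.500
0.000 40.000 111.500
-8.000 15.000 54.000
-28.000 4.000 100.000

step 0: Δleader=(-3.000, 13.000, 30.000°), engaged; cmd=(-4.000, 25.000, 44.500°) → follower=(-8.000, 1.000, 101.500°)
step 1: Δleader=(3.000, 20.000, 7.000°), engaged; cmd=(8.000, 39.000, 10.000°) → follower=(0.000, 40.000, 111.500°)
step 2: Δleader=(16.000, -8.000, 36.000°), disengaged; cmd=(0,0,0) → follower holds at (0.000, 40.000, 111.500°)
step 3: Δleader=(-5.000, -12.000, -38.000°), engaged; cmd=(-8.000, -25.000, -57.500°) → follower=(-8.000, 15.000, 54.000°)
step 4: Δleader=(-11.000, -5.000, 31.000°), engaged; cmd=(-20.000, -11.000, 46.000°) → follower=(-28.000, 4.000, 100.000°)


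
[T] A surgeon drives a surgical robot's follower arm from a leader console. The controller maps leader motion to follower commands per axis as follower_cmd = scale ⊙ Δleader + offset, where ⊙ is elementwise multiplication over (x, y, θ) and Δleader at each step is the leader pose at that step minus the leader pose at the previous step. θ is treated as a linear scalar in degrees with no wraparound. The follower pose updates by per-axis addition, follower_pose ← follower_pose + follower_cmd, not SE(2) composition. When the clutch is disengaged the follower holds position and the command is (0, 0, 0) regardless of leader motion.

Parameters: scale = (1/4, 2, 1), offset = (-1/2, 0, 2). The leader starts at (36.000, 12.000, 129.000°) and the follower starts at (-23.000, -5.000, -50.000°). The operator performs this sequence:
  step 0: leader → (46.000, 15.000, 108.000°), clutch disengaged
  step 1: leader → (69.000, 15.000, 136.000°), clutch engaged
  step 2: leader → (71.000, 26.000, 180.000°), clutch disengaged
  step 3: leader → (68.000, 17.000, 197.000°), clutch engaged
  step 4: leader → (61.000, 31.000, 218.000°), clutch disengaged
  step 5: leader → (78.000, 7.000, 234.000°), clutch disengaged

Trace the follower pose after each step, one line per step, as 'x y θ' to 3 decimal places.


-23.000 -5.000 -50.000
-17.750 -5.000 -20.000
-17.750 -5.000 -20.000
-19.000 -23.000 -1.000
-19.000 -23.000 -1.000
-19.000 -23.000 -1.000

step 0: Δleader=(10.000, 3.000, -21.000°), disengaged; cmd=(0,0,0) → follower holds at (-23.000, -5.000, -50.000°)
step 1: Δleader=(23.000, 0.000, 28.000°), engaged; cmd=(5.250, 0.000, 30.000°) → follower=(-17.750, -5.000, -20.000°)
step 2: Δleader=(2.000, 11.000, 44.000°), disengaged; cmd=(0,0,0) → follower holds at (-17.750, -5.000, -20.000°)
step 3: Δleader=(-3.000, -9.000, 17.000°), engaged; cmd=(-1.250, -18.000, 19.000°) → follower=(-19.000, -23.000, -1.000°)
step 4: Δleader=(-7.000, 14.000, 21.000°), disengaged; cmd=(0,0,0) → follower holds at (-19.000, -23.000, -1.000°)
step 5: Δleader=(17.000, -24.000, 16.000°), disengaged; cmd=(0,0,0) → follower holds at (-19.000, -23.000, -1.000°)


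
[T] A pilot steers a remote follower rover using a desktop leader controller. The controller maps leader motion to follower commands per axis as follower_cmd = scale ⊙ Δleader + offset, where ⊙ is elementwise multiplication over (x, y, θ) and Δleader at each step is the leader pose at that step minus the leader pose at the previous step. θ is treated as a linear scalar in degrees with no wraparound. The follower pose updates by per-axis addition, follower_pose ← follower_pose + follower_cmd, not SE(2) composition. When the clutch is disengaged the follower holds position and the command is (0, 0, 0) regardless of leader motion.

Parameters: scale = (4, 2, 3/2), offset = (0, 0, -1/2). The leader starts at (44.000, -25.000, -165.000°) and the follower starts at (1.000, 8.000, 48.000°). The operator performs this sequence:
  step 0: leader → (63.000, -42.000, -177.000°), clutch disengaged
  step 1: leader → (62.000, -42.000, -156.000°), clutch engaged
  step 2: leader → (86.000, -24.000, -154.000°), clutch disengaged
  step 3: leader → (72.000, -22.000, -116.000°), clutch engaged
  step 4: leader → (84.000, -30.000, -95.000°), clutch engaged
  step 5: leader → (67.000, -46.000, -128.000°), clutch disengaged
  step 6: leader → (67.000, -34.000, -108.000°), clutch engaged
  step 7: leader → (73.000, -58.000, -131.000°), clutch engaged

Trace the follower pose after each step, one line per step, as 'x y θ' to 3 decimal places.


1.000 8.000 48.000
-3.000 8.000 79.000
-3.000 8.000 79.000
-59.000 12.000 135.500
-11.000 -4.000 166.500
-11.000 -4.000 166.500
-11.000 20.000 196.000
13.000 -28.000 161.000

step 0: Δleader=(19.000, -17.000, -12.000°), disengaged; cmd=(0,0,0) → follower holds at (1.000, 8.000, 48.000°)
step 1: Δleader=(-1.000, 0.000, 21.000°), engaged; cmd=(-4.000, 0.000, 31.000°) → follower=(-3.000, 8.000, 79.000°)
step 2: Δleader=(24.000, 18.000, 2.000°), disengaged; cmd=(0,0,0) → follower holds at (-3.000, 8.000, 79.000°)
step 3: Δleader=(-14.000, 2.000, 38.000°), engaged; cmd=(-56.000, 4.000, 56.500°) → follower=(-59.000, 12.000, 135.500°)
step 4: Δleader=(12.000, -8.000, 21.000°), engaged; cmd=(48.000, -16.000, 31.000°) → follower=(-11.000, -4.000, 166.500°)
step 5: Δleader=(-17.000, -16.000, -33.000°), disengaged; cmd=(0,0,0) → follower holds at (-11.000, -4.000, 166.500°)
step 6: Δleader=(0.000, 12.000, 20.000°), engaged; cmd=(0.000, 24.000, 29.500°) → follower=(-11.000, 20.000, 196.000°)
step 7: Δleader=(6.000, -24.000, -23.000°), engaged; cmd=(24.000, -48.000, -35.000°) → follower=(13.000, -28.000, 161.000°)


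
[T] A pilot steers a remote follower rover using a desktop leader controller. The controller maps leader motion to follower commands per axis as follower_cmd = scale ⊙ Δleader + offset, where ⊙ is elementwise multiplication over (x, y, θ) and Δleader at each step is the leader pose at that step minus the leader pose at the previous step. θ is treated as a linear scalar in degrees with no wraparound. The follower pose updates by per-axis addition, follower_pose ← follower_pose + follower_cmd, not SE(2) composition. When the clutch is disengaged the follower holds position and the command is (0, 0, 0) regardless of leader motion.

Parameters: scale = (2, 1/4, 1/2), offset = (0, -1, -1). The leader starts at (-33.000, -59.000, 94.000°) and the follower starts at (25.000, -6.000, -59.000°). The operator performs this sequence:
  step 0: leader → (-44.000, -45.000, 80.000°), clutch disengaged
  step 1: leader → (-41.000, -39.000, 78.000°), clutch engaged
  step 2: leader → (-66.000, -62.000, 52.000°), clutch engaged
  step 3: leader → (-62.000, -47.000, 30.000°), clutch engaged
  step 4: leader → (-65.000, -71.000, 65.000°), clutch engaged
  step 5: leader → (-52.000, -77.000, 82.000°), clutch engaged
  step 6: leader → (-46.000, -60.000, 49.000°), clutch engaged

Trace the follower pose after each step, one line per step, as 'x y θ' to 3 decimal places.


step 0: Δleader=(-11.000, 14.000, -14.000°), disengaged; cmd=(0,0,0) → follower holds at (25.000, -6.000, -59.000°)
step 1: Δleader=(3.000, 6.000, -2.000°), engaged; cmd=(6.000, 0.500, -2.000°) → follower=(31.000, -5.500, -61.000°)
step 2: Δleader=(-25.000, -23.000, -26.000°), engaged; cmd=(-50.000, -6.750, -14.000°) → follower=(-19.000, -12.250, -75.000°)
step 3: Δleader=(4.000, 15.000, -22.000°), engaged; cmd=(8.000, 2.750, -12.000°) → follower=(-11.000, -9.500, -87.000°)
step 4: Δleader=(-3.000, -24.000, 35.000°), engaged; cmd=(-6.000, -7.000, 16.500°) → follower=(-17.000, -16.500, -70.500°)
step 5: Δleader=(13.000, -6.000, 17.000°), engaged; cmd=(26.000, -2.500, 7.500°) → follower=(9.000, -19.000, -63.000°)
step 6: Δleader=(6.000, 17.000, -33.000°), engaged; cmd=(12.000, 3.250, -17.500°) → follower=(21.000, -15.750, -80.500°)

25.000 -6.000 -59.000
31.000 -5.500 -61.000
-19.000 -12.250 -75.000
-11.000 -9.500 -87.000
-17.000 -16.500 -70.500
9.000 -19.000 -63.000
21.000 -15.750 -80.500


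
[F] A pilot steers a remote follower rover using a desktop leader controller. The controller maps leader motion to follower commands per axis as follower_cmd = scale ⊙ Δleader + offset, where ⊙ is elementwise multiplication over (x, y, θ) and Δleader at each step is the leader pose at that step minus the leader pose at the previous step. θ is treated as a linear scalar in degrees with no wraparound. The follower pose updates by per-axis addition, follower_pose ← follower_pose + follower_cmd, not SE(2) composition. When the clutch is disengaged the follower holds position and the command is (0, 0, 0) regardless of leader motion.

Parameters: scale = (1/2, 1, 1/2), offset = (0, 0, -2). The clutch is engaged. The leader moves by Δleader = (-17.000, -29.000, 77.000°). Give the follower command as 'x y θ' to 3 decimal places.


axis x: 1/2·-17.000 + 0 = -8.500
axis y: 1·-29.000 + 0 = -29.000
axis θ: 1/2·77.000 + -2 = 36.500

-8.500 -29.000 36.500


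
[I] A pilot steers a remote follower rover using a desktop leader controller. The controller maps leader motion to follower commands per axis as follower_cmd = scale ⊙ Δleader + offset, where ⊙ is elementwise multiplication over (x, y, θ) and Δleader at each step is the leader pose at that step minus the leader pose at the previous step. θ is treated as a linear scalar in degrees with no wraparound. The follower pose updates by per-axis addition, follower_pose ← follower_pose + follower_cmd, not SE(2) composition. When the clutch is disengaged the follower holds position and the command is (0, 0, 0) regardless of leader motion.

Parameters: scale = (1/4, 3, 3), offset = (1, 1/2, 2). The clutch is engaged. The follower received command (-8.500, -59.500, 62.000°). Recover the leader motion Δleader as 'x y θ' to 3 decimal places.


-38.000 -20.000 20.000

axis x: (-8.500 − 1) / (1/4) = -38.000
axis y: (-59.500 − 1/2) / (3) = -20.000
axis θ: (62.000 − 2) / (3) = 20.000


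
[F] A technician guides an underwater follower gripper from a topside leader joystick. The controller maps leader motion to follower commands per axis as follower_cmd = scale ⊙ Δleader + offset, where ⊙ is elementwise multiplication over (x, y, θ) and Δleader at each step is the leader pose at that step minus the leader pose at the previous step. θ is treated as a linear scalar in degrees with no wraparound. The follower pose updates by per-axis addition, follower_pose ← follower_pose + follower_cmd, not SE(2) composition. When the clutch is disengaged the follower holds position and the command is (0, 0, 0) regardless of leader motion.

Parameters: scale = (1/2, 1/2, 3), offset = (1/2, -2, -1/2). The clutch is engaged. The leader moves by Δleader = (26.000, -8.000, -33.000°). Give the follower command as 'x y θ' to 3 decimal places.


13.500 -6.000 -99.500

axis x: 1/2·26.000 + 1/2 = 13.500
axis y: 1/2·-8.000 + -2 = -6.000
axis θ: 3·-33.000 + -1/2 = -99.500


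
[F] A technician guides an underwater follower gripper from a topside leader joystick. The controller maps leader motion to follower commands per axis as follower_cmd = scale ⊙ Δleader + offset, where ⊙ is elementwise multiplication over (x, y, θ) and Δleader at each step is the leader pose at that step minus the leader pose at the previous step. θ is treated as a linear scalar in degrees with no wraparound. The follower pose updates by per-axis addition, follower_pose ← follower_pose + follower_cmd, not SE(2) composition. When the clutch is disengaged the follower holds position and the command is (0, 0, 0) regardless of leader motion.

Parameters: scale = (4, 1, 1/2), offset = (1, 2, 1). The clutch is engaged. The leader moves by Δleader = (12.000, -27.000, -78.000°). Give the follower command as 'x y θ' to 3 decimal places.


49.000 -25.000 -38.000

axis x: 4·12.000 + 1 = 49.000
axis y: 1·-27.000 + 2 = -25.000
axis θ: 1/2·-78.000 + 1 = -38.000


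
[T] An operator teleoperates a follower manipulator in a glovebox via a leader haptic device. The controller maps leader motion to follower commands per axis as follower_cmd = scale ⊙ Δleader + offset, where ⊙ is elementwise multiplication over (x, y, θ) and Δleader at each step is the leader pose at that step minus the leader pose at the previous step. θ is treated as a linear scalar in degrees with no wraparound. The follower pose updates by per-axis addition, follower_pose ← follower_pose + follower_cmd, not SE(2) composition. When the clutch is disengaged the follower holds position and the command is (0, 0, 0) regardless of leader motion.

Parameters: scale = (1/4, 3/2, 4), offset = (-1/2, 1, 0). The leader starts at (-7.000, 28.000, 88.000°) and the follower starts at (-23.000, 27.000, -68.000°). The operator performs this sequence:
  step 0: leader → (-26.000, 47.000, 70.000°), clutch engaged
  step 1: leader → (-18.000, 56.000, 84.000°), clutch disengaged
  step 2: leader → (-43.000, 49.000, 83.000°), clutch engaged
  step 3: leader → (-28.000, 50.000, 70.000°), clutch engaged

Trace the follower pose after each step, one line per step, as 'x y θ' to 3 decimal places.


-28.250 56.500 -140.000
-28.250 56.500 -140.000
-35.000 47.000 -144.000
-31.750 49.500 -196.000

step 0: Δleader=(-19.000, 19.000, -18.000°), engaged; cmd=(-5.250, 29.500, -72.000°) → follower=(-28.250, 56.500, -140.000°)
step 1: Δleader=(8.000, 9.000, 14.000°), disengaged; cmd=(0,0,0) → follower holds at (-28.250, 56.500, -140.000°)
step 2: Δleader=(-25.000, -7.000, -1.000°), engaged; cmd=(-6.750, -9.500, -4.000°) → follower=(-35.000, 47.000, -144.000°)
step 3: Δleader=(15.000, 1.000, -13.000°), engaged; cmd=(3.250, 2.500, -52.000°) → follower=(-31.750, 49.500, -196.000°)


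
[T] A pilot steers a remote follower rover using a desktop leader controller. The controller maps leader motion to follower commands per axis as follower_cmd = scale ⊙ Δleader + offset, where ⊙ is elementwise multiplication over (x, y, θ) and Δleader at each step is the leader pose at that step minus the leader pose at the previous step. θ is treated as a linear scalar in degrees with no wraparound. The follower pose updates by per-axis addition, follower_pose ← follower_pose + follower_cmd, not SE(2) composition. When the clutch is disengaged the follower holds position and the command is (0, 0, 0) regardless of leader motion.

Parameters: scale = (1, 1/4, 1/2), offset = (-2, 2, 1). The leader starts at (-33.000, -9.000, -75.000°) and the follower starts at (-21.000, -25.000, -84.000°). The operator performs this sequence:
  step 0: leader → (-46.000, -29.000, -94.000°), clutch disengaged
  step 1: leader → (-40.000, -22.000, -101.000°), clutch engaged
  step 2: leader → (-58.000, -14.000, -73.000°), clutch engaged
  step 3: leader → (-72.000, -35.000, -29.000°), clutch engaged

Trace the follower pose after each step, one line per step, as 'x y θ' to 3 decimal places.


-21.000 -25.000 -84.000
-17.000 -21.250 -86.500
-37.000 -17.250 -71.500
-53.000 -20.500 -48.500

step 0: Δleader=(-13.000, -20.000, -19.000°), disengaged; cmd=(0,0,0) → follower holds at (-21.000, -25.000, -84.000°)
step 1: Δleader=(6.000, 7.000, -7.000°), engaged; cmd=(4.000, 3.750, -2.500°) → follower=(-17.000, -21.250, -86.500°)
step 2: Δleader=(-18.000, 8.000, 28.000°), engaged; cmd=(-20.000, 4.000, 15.000°) → follower=(-37.000, -17.250, -71.500°)
step 3: Δleader=(-14.000, -21.000, 44.000°), engaged; cmd=(-16.000, -3.250, 23.000°) → follower=(-53.000, -20.500, -48.500°)


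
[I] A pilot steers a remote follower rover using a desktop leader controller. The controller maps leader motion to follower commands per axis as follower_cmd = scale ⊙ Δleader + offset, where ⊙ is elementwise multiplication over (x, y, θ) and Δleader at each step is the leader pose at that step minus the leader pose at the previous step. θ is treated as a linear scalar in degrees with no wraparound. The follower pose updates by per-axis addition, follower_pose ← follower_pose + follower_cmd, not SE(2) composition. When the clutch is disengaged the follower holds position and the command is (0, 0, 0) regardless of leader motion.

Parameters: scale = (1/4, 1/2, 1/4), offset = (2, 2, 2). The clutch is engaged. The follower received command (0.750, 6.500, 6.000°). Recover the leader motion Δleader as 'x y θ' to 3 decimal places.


-5.000 9.000 16.000

axis x: (0.750 − 2) / (1/4) = -5.000
axis y: (6.500 − 2) / (1/2) = 9.000
axis θ: (6.000 − 2) / (1/4) = 16.000


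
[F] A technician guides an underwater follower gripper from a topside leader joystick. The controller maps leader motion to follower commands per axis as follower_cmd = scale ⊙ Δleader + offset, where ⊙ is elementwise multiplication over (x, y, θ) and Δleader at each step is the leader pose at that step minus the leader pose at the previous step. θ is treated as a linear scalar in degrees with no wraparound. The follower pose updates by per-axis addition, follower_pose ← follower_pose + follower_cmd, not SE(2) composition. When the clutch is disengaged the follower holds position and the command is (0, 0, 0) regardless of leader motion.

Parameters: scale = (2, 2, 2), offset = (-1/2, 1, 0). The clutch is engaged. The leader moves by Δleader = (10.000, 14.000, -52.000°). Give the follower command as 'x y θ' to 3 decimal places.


axis x: 2·10.000 + -1/2 = 19.500
axis y: 2·14.000 + 1 = 29.000
axis θ: 2·-52.000 + 0 = -104.000

19.500 29.000 -104.000


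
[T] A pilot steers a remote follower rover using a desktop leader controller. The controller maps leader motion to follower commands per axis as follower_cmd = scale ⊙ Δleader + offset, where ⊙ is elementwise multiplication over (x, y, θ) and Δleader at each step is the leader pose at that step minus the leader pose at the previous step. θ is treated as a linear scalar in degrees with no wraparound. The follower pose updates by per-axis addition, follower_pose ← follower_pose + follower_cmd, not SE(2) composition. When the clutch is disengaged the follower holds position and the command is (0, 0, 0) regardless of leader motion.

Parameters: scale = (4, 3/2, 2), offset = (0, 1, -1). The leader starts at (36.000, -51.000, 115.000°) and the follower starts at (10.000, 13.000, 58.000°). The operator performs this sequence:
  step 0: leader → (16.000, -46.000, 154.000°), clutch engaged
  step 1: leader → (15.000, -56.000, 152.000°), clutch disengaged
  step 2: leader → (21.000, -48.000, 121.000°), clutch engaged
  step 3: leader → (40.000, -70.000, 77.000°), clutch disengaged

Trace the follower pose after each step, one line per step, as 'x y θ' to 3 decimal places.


step 0: Δleader=(-20.000, 5.000, 39.000°), engaged; cmd=(-80.000, 8.500, 77.000°) → follower=(-70.000, 21.500, 135.000°)
step 1: Δleader=(-1.000, -10.000, -2.000°), disengaged; cmd=(0,0,0) → follower holds at (-70.000, 21.500, 135.000°)
step 2: Δleader=(6.000, 8.000, -31.000°), engaged; cmd=(24.000, 13.000, -63.000°) → follower=(-46.000, 34.500, 72.000°)
step 3: Δleader=(19.000, -22.000, -44.000°), disengaged; cmd=(0,0,0) → follower holds at (-46.000, 34.500, 72.000°)

-70.000 21.500 135.000
-70.000 21.500 135.000
-46.000 34.500 72.000
-46.000 34.500 72.000


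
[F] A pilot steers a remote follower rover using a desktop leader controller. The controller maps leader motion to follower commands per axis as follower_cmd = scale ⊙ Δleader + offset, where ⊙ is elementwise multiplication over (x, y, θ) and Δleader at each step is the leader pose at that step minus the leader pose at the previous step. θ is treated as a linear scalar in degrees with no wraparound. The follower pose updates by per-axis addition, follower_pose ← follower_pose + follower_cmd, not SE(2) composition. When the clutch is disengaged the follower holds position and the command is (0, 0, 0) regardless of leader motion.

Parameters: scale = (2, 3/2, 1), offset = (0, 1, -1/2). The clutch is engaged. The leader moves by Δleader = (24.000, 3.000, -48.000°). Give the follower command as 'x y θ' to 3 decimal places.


48.000 5.500 -48.500

axis x: 2·24.000 + 0 = 48.000
axis y: 3/2·3.000 + 1 = 5.500
axis θ: 1·-48.000 + -1/2 = -48.500


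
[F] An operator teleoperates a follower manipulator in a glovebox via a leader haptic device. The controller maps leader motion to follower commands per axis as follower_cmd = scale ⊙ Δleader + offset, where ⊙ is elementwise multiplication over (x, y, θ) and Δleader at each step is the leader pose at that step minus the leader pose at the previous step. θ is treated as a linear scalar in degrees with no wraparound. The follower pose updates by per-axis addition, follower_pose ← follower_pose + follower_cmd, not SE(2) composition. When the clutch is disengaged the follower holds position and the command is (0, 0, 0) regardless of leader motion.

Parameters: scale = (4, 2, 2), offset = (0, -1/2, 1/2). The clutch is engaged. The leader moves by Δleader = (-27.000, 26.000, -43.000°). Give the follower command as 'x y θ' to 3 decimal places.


-108.000 51.500 -85.500

axis x: 4·-27.000 + 0 = -108.000
axis y: 2·26.000 + -1/2 = 51.500
axis θ: 2·-43.000 + 1/2 = -85.500


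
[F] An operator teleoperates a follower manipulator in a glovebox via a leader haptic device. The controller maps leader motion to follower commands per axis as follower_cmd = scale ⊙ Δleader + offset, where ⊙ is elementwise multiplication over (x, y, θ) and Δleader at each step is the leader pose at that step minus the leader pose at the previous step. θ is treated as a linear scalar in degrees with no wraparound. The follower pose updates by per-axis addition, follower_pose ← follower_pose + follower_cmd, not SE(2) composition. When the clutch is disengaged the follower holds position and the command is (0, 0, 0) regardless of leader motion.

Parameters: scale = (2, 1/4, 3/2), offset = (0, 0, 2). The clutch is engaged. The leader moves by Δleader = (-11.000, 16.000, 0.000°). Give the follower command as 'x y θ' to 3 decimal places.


axis x: 2·-11.000 + 0 = -22.000
axis y: 1/4·16.000 + 0 = 4.000
axis θ: 3/2·0.000 + 2 = 2.000

-22.000 4.000 2.000
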